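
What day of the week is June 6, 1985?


Zeller's congruence:
q=6, m=6, k=85, j=19
h = (6 + ⌊13×7/5⌋ + 85 + ⌊85/4⌋ + ⌊19/4⌋ - 2×19) mod 7
= (6 + 18 + 85 + 21 + 4 - 38) mod 7
= 96 mod 7 = 5
h=5 → Thursday

Thursday


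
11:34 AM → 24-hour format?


11:34

Input: 11:34 AM
AM hour stays: 11


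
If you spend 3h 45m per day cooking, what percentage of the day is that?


Time: 225 minutes
Day: 1440 minutes
Percentage = (225/1440) × 100 ≈ 15.6%

15.6%


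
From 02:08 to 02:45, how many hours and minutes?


0h 37m

End time in minutes: 2×60 + 45 = 165
Start time in minutes: 2×60 + 8 = 128
Difference = 165 - 128 = 37 minutes
= 0 hours 37 minutes


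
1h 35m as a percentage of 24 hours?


0.0660 (6.60%)

Total minutes: 1×60 + 35 = 95
Day = 24×60 = 1440 minutes
Fraction = 95/1440 ≈ 0.0660
As a percentage: 95/1440 × 100 ≈ 6.60%


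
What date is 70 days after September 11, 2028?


Start: September 11, 2028
Add 70 days
September 11 → October 1: 30 - 11 + 1 = 20 days (70 - 20 = 50 left)
October 1 → November 1: 31 - 1 + 1 = 31 days (50 - 31 = 19 left)
November 1 + 19 = November 20, 2028

November 20, 2028


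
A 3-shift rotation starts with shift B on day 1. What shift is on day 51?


Shifts: A, B, C
Start: B (index 1)
Day 51: (1 + 51 - 1) mod 3
= 51 mod 3
= 0
Index 0 → shift A

Shift A


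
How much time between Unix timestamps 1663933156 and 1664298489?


365333 seconds (101.5 hours / 4.23 days)

Difference = 1664298489 - 1663933156 = 365333 seconds
In hours: 365333 / 3600 ≈ 101.5
In days: 365333 / 86400 ≈ 4.23


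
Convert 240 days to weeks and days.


34 weeks 2 days

Weeks: 240 ÷ 7 = 34 remainder 2


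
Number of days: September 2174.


Month: September (month 9)
September has 30 days

30 days


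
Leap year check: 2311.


Rules: divisible by 4 AND (not by 100 OR by 400)
2311 ÷ 4 = 577 remainder 3 → not divisible by 4
Not divisible by 4 → not a leap year

No


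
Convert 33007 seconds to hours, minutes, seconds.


9h 10m 7s

Hours: 33007 ÷ 3600 = 9 remainder 607
Minutes: 607 ÷ 60 = 10 remainder 7
Seconds: 7


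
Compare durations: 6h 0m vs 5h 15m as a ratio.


Duration 1: 360 minutes
Duration 2: 315 minutes
Ratio = 360:315
GCD = 45
Simplified = 8:7
As a decimal: 8/7 ≈ 1.14

8:7 (1.14)


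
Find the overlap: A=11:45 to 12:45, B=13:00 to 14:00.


Meeting A: 705-765 (in minutes from midnight)
Meeting B: 780-840
Overlap start = max(705, 780) = 780
Overlap end = min(765, 840) = 765
Overlap = max(0, 765 - 780) = 0 min

0 minutes


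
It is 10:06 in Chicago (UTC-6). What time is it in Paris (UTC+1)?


17:06

Time difference = UTC+1 - UTC-6 = +7 hours
New hour = (10 + 7) mod 24
= 17 mod 24 = 17
Minutes unchanged → 17:06


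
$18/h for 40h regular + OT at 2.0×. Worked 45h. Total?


Regular: 40h × $18 = $720.00
Overtime: 45 - 40 = 5h
OT pay: 5h × $18 × 2.0 = $180.00
Total = $720.00 + $180.00 = $900.00

$900.00


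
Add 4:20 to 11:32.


Start: 692 minutes from midnight
Add: 260 minutes
Total: 952 minutes
Hours: 952 ÷ 60 = 15 remainder 52

15:52


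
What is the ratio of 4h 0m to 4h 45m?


Duration 1: 240 minutes
Duration 2: 285 minutes
Ratio = 240:285
GCD = 15
Simplified = 16:19
As a decimal: 16/19 ≈ 0.84

16:19 (0.84)


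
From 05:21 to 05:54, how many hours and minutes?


0h 33m

End time in minutes: 5×60 + 54 = 354
Start time in minutes: 5×60 + 21 = 321
Difference = 354 - 321 = 33 minutes
= 0 hours 33 minutes


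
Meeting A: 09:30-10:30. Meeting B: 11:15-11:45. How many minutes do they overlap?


0 minutes

Meeting A: 570-630 (in minutes from midnight)
Meeting B: 675-705
Overlap start = max(570, 675) = 675
Overlap end = min(630, 705) = 630
Overlap = max(0, 630 - 675) = 0 min


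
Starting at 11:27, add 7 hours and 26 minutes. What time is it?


Start: 687 minutes from midnight
Add: 446 minutes
Total: 1133 minutes
Hours: 1133 ÷ 60 = 18 remainder 53

18:53


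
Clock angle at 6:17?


86.5°

Hour hand = 6×30 + 17×0.5 = 188.5°
Minute hand = 17×6 = 102°
Difference = |188.5 - 102| = 86.5°


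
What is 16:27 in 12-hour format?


Hour: 16
16 - 12 = 4 → PM

4:27 PM


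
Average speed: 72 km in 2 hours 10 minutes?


33.2 km/h

Distance: 72 km
Time: 2h 10m = 130 min = 130/60 = 13/6 hours
Speed = 72 ÷ (13/6) = 72 × 6 / 13 = 432/13 ≈ 33.2 km/h


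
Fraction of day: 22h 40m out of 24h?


Total minutes: 22×60 + 40 = 1360
Day = 24×60 = 1440 minutes
Fraction = 1360/1440 ≈ 0.9444
As a percentage: 1360/1440 × 100 ≈ 94.44%

0.9444 (94.44%)


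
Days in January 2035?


31 days

Month: January (month 1)
January has 31 days


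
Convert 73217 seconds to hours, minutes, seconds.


Hours: 73217 ÷ 3600 = 20 remainder 1217
Minutes: 1217 ÷ 60 = 20 remainder 17
Seconds: 17

20h 20m 17s


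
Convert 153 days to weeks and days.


Weeks: 153 ÷ 7 = 21 remainder 6

21 weeks 6 days


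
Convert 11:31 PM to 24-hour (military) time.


Input: 11:31 PM
PM: 11 + 12 = 23

23:31


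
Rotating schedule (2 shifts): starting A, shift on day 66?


Shift B

Shifts: A, B
Start: A (index 0)
Day 66: (0 + 66 - 1) mod 2
= 65 mod 2
= 1
Index 1 → shift B


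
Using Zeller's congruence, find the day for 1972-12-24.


Zeller's congruence:
q=24, m=12, k=72, j=19
h = (24 + ⌊13×13/5⌋ + 72 + ⌊72/4⌋ + ⌊19/4⌋ - 2×19) mod 7
= (24 + 33 + 72 + 18 + 4 - 38) mod 7
= 113 mod 7 = 1
h=1 → Sunday

Sunday


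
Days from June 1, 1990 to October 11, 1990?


132 days

From June 1, 1990 to October 11, 1990
Rest of June 1990: 30 - 1 = 29
Full months: July 31, August 31, September 30
Days into October 1990: 11
Total = 29 + 31 + 31 + 30 + 11 = 132 days


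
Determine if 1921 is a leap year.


Rules: divisible by 4 AND (not by 100 OR by 400)
1921 ÷ 4 = 480 remainder 1 → not divisible by 4
Not divisible by 4 → not a leap year

No


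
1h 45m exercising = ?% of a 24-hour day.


Time: 105 minutes
Day: 1440 minutes
Percentage = (105/1440) × 100 ≈ 7.3%

7.3%


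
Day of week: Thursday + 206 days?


Sunday

Start: Thursday (index 3)
(3 + 206) mod 7
= 209 mod 7
= 6
Index 6 → Sunday


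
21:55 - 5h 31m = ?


Start: 1315 minutes from midnight
Subtract: 331 minutes
Remaining: 1315 - 331 = 984
Hours: 16, Minutes: 24

16:24


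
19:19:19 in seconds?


Hours: 19 × 3600 = 68400
Minutes: 19 × 60 = 1140
Seconds: 19
Total = 68400 + 1140 + 19 = 69559

69559 seconds


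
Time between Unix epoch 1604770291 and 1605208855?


Difference = 1605208855 - 1604770291 = 438564 seconds
In hours: 438564 / 3600 ≈ 121.8
In days: 438564 / 86400 ≈ 5.08

438564 seconds (121.8 hours / 5.08 days)


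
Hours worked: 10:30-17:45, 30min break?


Total time = (17×60+45) - (10×60+30)
= 1065 - 630 = 435 min
Minus break: 435 - 30 = 405 min
= 6h 45m

6h 45m (405 minutes)


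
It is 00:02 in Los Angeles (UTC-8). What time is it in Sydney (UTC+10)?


Time difference = UTC+10 - UTC-8 = +18 hours
New hour = (0 + 18) mod 24
= 18 mod 24 = 18
Minutes unchanged → 18:02

18:02


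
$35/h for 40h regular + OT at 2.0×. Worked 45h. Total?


$1750.00

Regular: 40h × $35 = $1400.00
Overtime: 45 - 40 = 5h
OT pay: 5h × $35 × 2.0 = $350.00
Total = $1400.00 + $350.00 = $1750.00


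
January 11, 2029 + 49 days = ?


Start: January 11, 2029
Add 49 days
January 11 → February 1: 31 - 11 + 1 = 21 days (49 - 21 = 28 left)
February 1 → March 1: 28 - 1 + 1 = 28 days (28 - 28 = 0 left)
Land exactly on March 1, 2029

March 1, 2029


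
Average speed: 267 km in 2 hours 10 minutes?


123.2 km/h

Distance: 267 km
Time: 2h 10m = 130 min = 130/60 = 13/6 hours
Speed = 267 ÷ (13/6) = 267 × 6 / 13 = 1602/13 ≈ 123.2 km/h


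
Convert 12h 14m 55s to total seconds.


Hours: 12 × 3600 = 43200
Minutes: 14 × 60 = 840
Seconds: 55
Total = 43200 + 840 + 55 = 44095

44095 seconds


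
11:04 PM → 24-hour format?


23:04

Input: 11:04 PM
PM: 11 + 12 = 23


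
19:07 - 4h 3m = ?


15:04

Start: 1147 minutes from midnight
Subtract: 243 minutes
Remaining: 1147 - 243 = 904
Hours: 15, Minutes: 4


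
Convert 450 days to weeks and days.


64 weeks 2 days

Weeks: 450 ÷ 7 = 64 remainder 2


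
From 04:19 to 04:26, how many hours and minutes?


0h 7m

End time in minutes: 4×60 + 26 = 266
Start time in minutes: 4×60 + 19 = 259
Difference = 266 - 259 = 7 minutes
= 0 hours 7 minutes


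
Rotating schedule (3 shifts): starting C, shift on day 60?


Shifts: A, B, C
Start: C (index 2)
Day 60: (2 + 60 - 1) mod 3
= 61 mod 3
= 1
Index 1 → shift B

Shift B


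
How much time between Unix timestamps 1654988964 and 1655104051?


115087 seconds (32.0 hours / 1.33 days)

Difference = 1655104051 - 1654988964 = 115087 seconds
In hours: 115087 / 3600 ≈ 32.0
In days: 115087 / 86400 ≈ 1.33


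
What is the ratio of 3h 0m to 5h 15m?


Duration 1: 180 minutes
Duration 2: 315 minutes
Ratio = 180:315
GCD = 45
Simplified = 4:7
As a decimal: 4/7 ≈ 0.57

4:7 (0.57)


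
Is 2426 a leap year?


Rules: divisible by 4 AND (not by 100 OR by 400)
2426 ÷ 4 = 606 remainder 2 → not divisible by 4
Not divisible by 4 → not a leap year

No


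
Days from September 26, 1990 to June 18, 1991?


From September 26, 1990 to June 18, 1991
Rest of September 1990: 30 - 26 = 4
Full months: October 31, November 30, December 31, January 31, February 1991 28, March 31, April 30, May 31
Days into June 1991: 18
Total = 4 + 31 + 30 + 31 + 31 + 28 + 31 + 30 + 31 + 18 = 265 days

265 days


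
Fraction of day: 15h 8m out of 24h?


0.6306 (63.06%)

Total minutes: 15×60 + 8 = 908
Day = 24×60 = 1440 minutes
Fraction = 908/1440 ≈ 0.6306
As a percentage: 908/1440 × 100 ≈ 63.06%


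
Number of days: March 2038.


31 days

Month: March (month 3)
March has 31 days


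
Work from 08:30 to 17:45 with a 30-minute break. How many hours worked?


8h 45m (525 minutes)

Total time = (17×60+45) - (8×60+30)
= 1065 - 510 = 555 min
Minus break: 555 - 30 = 525 min
= 8h 45m


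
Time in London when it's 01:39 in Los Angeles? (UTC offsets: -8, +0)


Time difference = UTC+0 - UTC-8 = +8 hours
New hour = (1 + 8) mod 24
= 9 mod 24 = 9
Minutes unchanged → 09:39

09:39


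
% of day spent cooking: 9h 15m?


Time: 555 minutes
Day: 1440 minutes
Percentage = (555/1440) × 100 ≈ 38.5%

38.5%


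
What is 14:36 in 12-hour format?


Hour: 14
14 - 12 = 2 → PM

2:36 PM


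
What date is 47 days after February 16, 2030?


April 4, 2030

Start: February 16, 2030
Add 47 days
February 16 → March 1: 28 - 16 + 1 = 13 days (47 - 13 = 34 left)
March 1 → April 1: 31 - 1 + 1 = 31 days (34 - 31 = 3 left)
April 1 + 3 = April 4, 2030


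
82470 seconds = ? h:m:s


Hours: 82470 ÷ 3600 = 22 remainder 3270
Minutes: 3270 ÷ 60 = 54 remainder 30
Seconds: 30

22h 54m 30s


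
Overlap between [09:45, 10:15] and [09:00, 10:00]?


Meeting A: 585-615 (in minutes from midnight)
Meeting B: 540-600
Overlap start = max(585, 540) = 585
Overlap end = min(615, 600) = 600
Overlap = max(0, 600 - 585) = 15 min

15 minutes


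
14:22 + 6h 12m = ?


Start: 862 minutes from midnight
Add: 372 minutes
Total: 1234 minutes
Hours: 1234 ÷ 60 = 20 remainder 34

20:34


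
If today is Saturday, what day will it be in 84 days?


Saturday

Start: Saturday (index 5)
(5 + 84) mod 7
= 89 mod 7
= 5
Index 5 → Saturday


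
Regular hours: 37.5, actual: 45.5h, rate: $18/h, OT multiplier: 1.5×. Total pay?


Regular: 37.5h × $18 = $675.00
Overtime: 45.5 - 37.5 = 8.0h
OT pay: 8.0h × $18 × 1.5 = $216.00
Total = $675.00 + $216.00 = $891.00

$891.00


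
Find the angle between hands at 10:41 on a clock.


Hour hand = 10×30 + 41×0.5 = 320.5°
Minute hand = 41×6 = 246°
Difference = |320.5 - 246| = 74.5°

74.5°


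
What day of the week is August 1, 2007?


Wednesday

Zeller's congruence:
q=1, m=8, k=7, j=20
h = (1 + ⌊13×9/5⌋ + 7 + ⌊7/4⌋ + ⌊20/4⌋ - 2×20) mod 7
= (1 + 23 + 7 + 1 + 5 - 40) mod 7
= -3 mod 7 = 4
h=4 → Wednesday


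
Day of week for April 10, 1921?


Sunday

Zeller's congruence:
q=10, m=4, k=21, j=19
h = (10 + ⌊13×5/5⌋ + 21 + ⌊21/4⌋ + ⌊19/4⌋ - 2×19) mod 7
= (10 + 13 + 21 + 5 + 4 - 38) mod 7
= 15 mod 7 = 1
h=1 → Sunday


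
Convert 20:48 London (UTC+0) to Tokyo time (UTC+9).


05:48 (next day)

Time difference = UTC+9 - UTC+0 = +9 hours
New hour = (20 + 9) mod 24
= 29 mod 24 = 5
Minutes unchanged → 05:48; 29 ≥ 24 → next day


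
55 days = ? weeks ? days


Weeks: 55 ÷ 7 = 7 remainder 6

7 weeks 6 days


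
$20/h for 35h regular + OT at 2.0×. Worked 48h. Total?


Regular: 35h × $20 = $700.00
Overtime: 48 - 35 = 13h
OT pay: 13h × $20 × 2.0 = $520.00
Total = $700.00 + $520.00 = $1220.00

$1220.00


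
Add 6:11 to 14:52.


21:03

Start: 892 minutes from midnight
Add: 371 minutes
Total: 1263 minutes
Hours: 1263 ÷ 60 = 21 remainder 3


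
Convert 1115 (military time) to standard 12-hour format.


Hour: 11
11 < 12 → AM

11:15 AM


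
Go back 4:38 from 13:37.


08:59

Start: 817 minutes from midnight
Subtract: 278 minutes
Remaining: 817 - 278 = 539
Hours: 8, Minutes: 59


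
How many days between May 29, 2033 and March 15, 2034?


From May 29, 2033 to March 15, 2034
Rest of May 2033: 31 - 29 = 2
Full months: June 30, July 31, August 31, September 30, October 31, November 30, December 31, January 31, February 2034 28
Days into March 2034: 15
Total = 2 + 30 + 31 + 31 + 30 + 31 + 30 + 31 + 31 + 28 + 15 = 290 days

290 days


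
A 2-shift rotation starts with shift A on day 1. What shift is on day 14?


Shifts: A, B
Start: A (index 0)
Day 14: (0 + 14 - 1) mod 2
= 13 mod 2
= 1
Index 1 → shift B

Shift B


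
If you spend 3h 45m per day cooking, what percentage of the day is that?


15.6%

Time: 225 minutes
Day: 1440 minutes
Percentage = (225/1440) × 100 ≈ 15.6%


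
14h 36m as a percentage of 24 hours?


Total minutes: 14×60 + 36 = 876
Day = 24×60 = 1440 minutes
Fraction = 876/1440 ≈ 0.6083
As a percentage: 876/1440 × 100 ≈ 60.83%

0.6083 (60.83%)


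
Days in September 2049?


Month: September (month 9)
September has 30 days

30 days


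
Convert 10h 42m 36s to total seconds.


Hours: 10 × 3600 = 36000
Minutes: 42 × 60 = 2520
Seconds: 36
Total = 36000 + 2520 + 36 = 38556

38556 seconds


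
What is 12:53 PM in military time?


12:53

Input: 12:53 PM
12 PM → 12 (noon)


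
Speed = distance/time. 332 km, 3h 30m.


94.9 km/h

Distance: 332 km
Time: 3h 30m = 210 min = 210/60 = 7/2 hours
Speed = 332 ÷ (7/2) = 332 × 2 / 7 = 664/7 ≈ 94.9 km/h


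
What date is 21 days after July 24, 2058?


Start: July 24, 2058
Add 21 days
July 24 → August 1: 31 - 24 + 1 = 8 days (21 - 8 = 13 left)
August 1 + 13 = August 14, 2058

August 14, 2058


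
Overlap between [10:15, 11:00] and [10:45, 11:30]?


15 minutes

Meeting A: 615-660 (in minutes from midnight)
Meeting B: 645-690
Overlap start = max(615, 645) = 645
Overlap end = min(660, 690) = 660
Overlap = max(0, 660 - 645) = 15 min


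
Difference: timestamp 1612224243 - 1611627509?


Difference = 1612224243 - 1611627509 = 596734 seconds
In hours: 596734 / 3600 ≈ 165.8
In days: 596734 / 86400 ≈ 6.91

596734 seconds (165.8 hours / 6.91 days)


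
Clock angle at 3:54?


Hour hand = 3×30 + 54×0.5 = 117.0°
Minute hand = 54×6 = 324°
Difference = |117.0 - 324| = 207.0°
Since > 180°: 360 - 207.0 = 153.0°

153.0°


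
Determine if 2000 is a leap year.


Yes

Rules: divisible by 4 AND (not by 100 OR by 400)
2000 ÷ 4 = 500 exactly → divisible by 4
2000 ÷ 100 = 20 exactly → divisible by 100
2000 ÷ 400 = 5 exactly → divisible by 400
Divisible by 400 → leap year


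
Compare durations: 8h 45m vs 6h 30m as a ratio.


Duration 1: 525 minutes
Duration 2: 390 minutes
Ratio = 525:390
GCD = 15
Simplified = 35:26
As a decimal: 35/26 ≈ 1.35

35:26 (1.35)


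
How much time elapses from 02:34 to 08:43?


End time in minutes: 8×60 + 43 = 523
Start time in minutes: 2×60 + 34 = 154
Difference = 523 - 154 = 369 minutes
= 6 hours 9 minutes

6h 9m


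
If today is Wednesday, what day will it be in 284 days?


Sunday

Start: Wednesday (index 2)
(2 + 284) mod 7
= 286 mod 7
= 6
Index 6 → Sunday


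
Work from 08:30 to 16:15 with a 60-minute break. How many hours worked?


Total time = (16×60+15) - (8×60+30)
= 975 - 510 = 465 min
Minus break: 465 - 60 = 405 min
= 6h 45m

6h 45m (405 minutes)


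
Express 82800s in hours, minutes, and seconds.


Hours: 82800 ÷ 3600 = 23 remainder 0
Minutes: 0 ÷ 60 = 0 remainder 0
Seconds: 0

23h 0m 0s


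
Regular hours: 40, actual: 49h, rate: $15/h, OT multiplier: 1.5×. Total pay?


Regular: 40h × $15 = $600.00
Overtime: 49 - 40 = 9h
OT pay: 9h × $15 × 1.5 = $202.50
Total = $600.00 + $202.50 = $802.50

$802.50


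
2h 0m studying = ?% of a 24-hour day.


8.3%

Time: 120 minutes
Day: 1440 minutes
Percentage = (120/1440) × 100 ≈ 8.3%


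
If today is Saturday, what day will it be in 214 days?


Start: Saturday (index 5)
(5 + 214) mod 7
= 219 mod 7
= 2
Index 2 → Wednesday

Wednesday


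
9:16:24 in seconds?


33384 seconds

Hours: 9 × 3600 = 32400
Minutes: 16 × 60 = 960
Seconds: 24
Total = 32400 + 960 + 24 = 33384


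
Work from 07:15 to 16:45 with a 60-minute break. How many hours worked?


8h 30m (510 minutes)

Total time = (16×60+45) - (7×60+15)
= 1005 - 435 = 570 min
Minus break: 570 - 60 = 510 min
= 8h 30m


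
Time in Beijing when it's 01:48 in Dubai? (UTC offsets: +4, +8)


Time difference = UTC+8 - UTC+4 = +4 hours
New hour = (1 + 4) mod 24
= 5 mod 24 = 5
Minutes unchanged → 05:48

05:48


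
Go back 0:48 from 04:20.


Start: 260 minutes from midnight
Subtract: 48 minutes
Remaining: 260 - 48 = 212
Hours: 3, Minutes: 32

03:32


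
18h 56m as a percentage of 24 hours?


Total minutes: 18×60 + 56 = 1136
Day = 24×60 = 1440 minutes
Fraction = 1136/1440 ≈ 0.7889
As a percentage: 1136/1440 × 100 ≈ 78.89%

0.7889 (78.89%)


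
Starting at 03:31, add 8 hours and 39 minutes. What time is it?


Start: 211 minutes from midnight
Add: 519 minutes
Total: 730 minutes
Hours: 730 ÷ 60 = 12 remainder 10

12:10


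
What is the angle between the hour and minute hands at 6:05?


Hour hand = 6×30 + 5×0.5 = 182.5°
Minute hand = 5×6 = 30°
Difference = |182.5 - 30| = 152.5°

152.5°


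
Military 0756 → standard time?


Hour: 7
7 < 12 → AM

7:56 AM


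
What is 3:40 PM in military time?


15:40

Input: 3:40 PM
PM: 3 + 12 = 15


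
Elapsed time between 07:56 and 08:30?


0h 34m

End time in minutes: 8×60 + 30 = 510
Start time in minutes: 7×60 + 56 = 476
Difference = 510 - 476 = 34 minutes
= 0 hours 34 minutes


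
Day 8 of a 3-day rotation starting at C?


Shift A

Shifts: A, B, C
Start: C (index 2)
Day 8: (2 + 8 - 1) mod 3
= 9 mod 3
= 0
Index 0 → shift A


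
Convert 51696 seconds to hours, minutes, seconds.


14h 21m 36s

Hours: 51696 ÷ 3600 = 14 remainder 1296
Minutes: 1296 ÷ 60 = 21 remainder 36
Seconds: 36


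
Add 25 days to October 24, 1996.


November 18, 1996

Start: October 24, 1996
Add 25 days
October 24 → November 1: 31 - 24 + 1 = 8 days (25 - 8 = 17 left)
November 1 + 17 = November 18, 1996


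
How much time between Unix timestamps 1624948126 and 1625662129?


Difference = 1625662129 - 1624948126 = 714003 seconds
In hours: 714003 / 3600 ≈ 198.3
In days: 714003 / 86400 ≈ 8.26

714003 seconds (198.3 hours / 8.26 days)


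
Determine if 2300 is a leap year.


Rules: divisible by 4 AND (not by 100 OR by 400)
2300 ÷ 4 = 575 exactly → divisible by 4
2300 ÷ 100 = 23 exactly → divisible by 100
2300 ÷ 400 = 5 remainder 300 → not divisible by 400
Divisible by 100 but not by 400 → not a leap year

No


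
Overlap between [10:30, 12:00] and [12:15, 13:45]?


0 minutes

Meeting A: 630-720 (in minutes from midnight)
Meeting B: 735-825
Overlap start = max(630, 735) = 735
Overlap end = min(720, 825) = 720
Overlap = max(0, 720 - 735) = 0 min


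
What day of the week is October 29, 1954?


Friday

Zeller's congruence:
q=29, m=10, k=54, j=19
h = (29 + ⌊13×11/5⌋ + 54 + ⌊54/4⌋ + ⌊19/4⌋ - 2×19) mod 7
= (29 + 28 + 54 + 13 + 4 - 38) mod 7
= 90 mod 7 = 6
h=6 → Friday


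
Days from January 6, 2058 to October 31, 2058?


298 days

From January 6, 2058 to October 31, 2058
Rest of January 2058: 31 - 6 = 25
Full months: February 2058 28, March 31, April 30, May 31, June 30, July 31, August 31, September 30
Days into October 2058: 31
Total = 25 + 28 + 31 + 30 + 31 + 30 + 31 + 31 + 30 + 31 = 298 days


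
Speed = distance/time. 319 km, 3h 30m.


91.1 km/h

Distance: 319 km
Time: 3h 30m = 210 min = 210/60 = 7/2 hours
Speed = 319 ÷ (7/2) = 319 × 2 / 7 = 638/7 ≈ 91.1 km/h


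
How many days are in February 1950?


28 days

Month: February (month 2)
February: 28 or 29 (leap year)
1950 leap year? No


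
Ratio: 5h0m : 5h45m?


Duration 1: 300 minutes
Duration 2: 345 minutes
Ratio = 300:345
GCD = 15
Simplified = 20:23
As a decimal: 20/23 ≈ 0.87

20:23 (0.87)


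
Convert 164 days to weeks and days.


Weeks: 164 ÷ 7 = 23 remainder 3

23 weeks 3 days


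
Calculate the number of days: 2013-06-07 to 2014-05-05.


From June 7, 2013 to May 5, 2014
Rest of June 2013: 30 - 7 = 23
Full months: July 31, August 31, September 30, October 31, November 30, December 31, January 31, February 2014 28, March 31, April 30
Days into May 2014: 5
Total = 23 + 31 + 31 + 30 + 31 + 30 + 31 + 31 + 28 + 31 + 30 + 5 = 332 days

332 days


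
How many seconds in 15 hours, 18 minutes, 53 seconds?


55133 seconds

Hours: 15 × 3600 = 54000
Minutes: 18 × 60 = 1080
Seconds: 53
Total = 54000 + 1080 + 53 = 55133


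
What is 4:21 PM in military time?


Input: 4:21 PM
PM: 4 + 12 = 16

16:21


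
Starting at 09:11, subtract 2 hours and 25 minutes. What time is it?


Start: 551 minutes from midnight
Subtract: 145 minutes
Remaining: 551 - 145 = 406
Hours: 6, Minutes: 46

06:46


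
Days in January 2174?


Month: January (month 1)
January has 31 days

31 days


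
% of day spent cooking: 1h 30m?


Time: 90 minutes
Day: 1440 minutes
Percentage = (90/1440) × 100 ≈ 6.3%

6.3%


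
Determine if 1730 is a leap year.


No

Rules: divisible by 4 AND (not by 100 OR by 400)
1730 ÷ 4 = 432 remainder 2 → not divisible by 4
Not divisible by 4 → not a leap year


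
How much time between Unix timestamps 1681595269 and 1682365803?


770534 seconds (214.0 hours / 8.92 days)

Difference = 1682365803 - 1681595269 = 770534 seconds
In hours: 770534 / 3600 ≈ 214.0
In days: 770534 / 86400 ≈ 8.92


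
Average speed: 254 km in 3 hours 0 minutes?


Distance: 254 km
Time: 3 hours
Speed = 254 / 3 ≈ 84.7 km/h

84.7 km/h


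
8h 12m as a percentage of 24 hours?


Total minutes: 8×60 + 12 = 492
Day = 24×60 = 1440 minutes
Fraction = 492/1440 ≈ 0.3417
As a percentage: 492/1440 × 100 ≈ 34.17%

0.3417 (34.17%)


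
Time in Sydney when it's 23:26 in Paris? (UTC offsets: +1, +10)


08:26 (next day)

Time difference = UTC+10 - UTC+1 = +9 hours
New hour = (23 + 9) mod 24
= 32 mod 24 = 8
Minutes unchanged → 08:26; 32 ≥ 24 → next day


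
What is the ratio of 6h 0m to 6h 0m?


Duration 1: 360 minutes
Duration 2: 360 minutes
Ratio = 360:360
GCD = 360
Simplified = 1:1
As a decimal: 1/1 = 1.00

1:1 (1.00)


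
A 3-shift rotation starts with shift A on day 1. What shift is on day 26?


Shifts: A, B, C
Start: A (index 0)
Day 26: (0 + 26 - 1) mod 3
= 25 mod 3
= 1
Index 1 → shift B

Shift B


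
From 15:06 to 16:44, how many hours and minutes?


End time in minutes: 16×60 + 44 = 1004
Start time in minutes: 15×60 + 6 = 906
Difference = 1004 - 906 = 98 minutes
= 1 hours 38 minutes

1h 38m


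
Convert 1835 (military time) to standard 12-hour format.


6:35 PM

Hour: 18
18 - 12 = 6 → PM


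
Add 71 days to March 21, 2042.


Start: March 21, 2042
Add 71 days
March 21 → April 1: 31 - 21 + 1 = 11 days (71 - 11 = 60 left)
April 1 → May 1: 30 - 1 + 1 = 30 days (60 - 30 = 30 left)
May 1 + 30 = May 31, 2042

May 31, 2042


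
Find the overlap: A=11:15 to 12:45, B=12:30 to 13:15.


Meeting A: 675-765 (in minutes from midnight)
Meeting B: 750-795
Overlap start = max(675, 750) = 750
Overlap end = min(765, 795) = 765
Overlap = max(0, 765 - 750) = 15 min

15 minutes


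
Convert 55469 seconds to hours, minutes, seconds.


Hours: 55469 ÷ 3600 = 15 remainder 1469
Minutes: 1469 ÷ 60 = 24 remainder 29
Seconds: 29

15h 24m 29s


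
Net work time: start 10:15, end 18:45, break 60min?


7h 30m (450 minutes)

Total time = (18×60+45) - (10×60+15)
= 1125 - 615 = 510 min
Minus break: 510 - 60 = 450 min
= 7h 30m


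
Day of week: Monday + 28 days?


Start: Monday (index 0)
(0 + 28) mod 7
= 28 mod 7
= 0
Index 0 → Monday

Monday


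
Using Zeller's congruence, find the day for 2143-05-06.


Zeller's congruence:
q=6, m=5, k=43, j=21
h = (6 + ⌊13×6/5⌋ + 43 + ⌊43/4⌋ + ⌊21/4⌋ - 2×21) mod 7
= (6 + 15 + 43 + 10 + 5 - 42) mod 7
= 37 mod 7 = 2
h=2 → Monday

Monday


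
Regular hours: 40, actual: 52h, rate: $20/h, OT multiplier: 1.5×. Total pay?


$1160.00

Regular: 40h × $20 = $800.00
Overtime: 52 - 40 = 12h
OT pay: 12h × $20 × 1.5 = $360.00
Total = $800.00 + $360.00 = $1160.00


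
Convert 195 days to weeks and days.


27 weeks 6 days

Weeks: 195 ÷ 7 = 27 remainder 6


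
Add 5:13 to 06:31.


11:44

Start: 391 minutes from midnight
Add: 313 minutes
Total: 704 minutes
Hours: 704 ÷ 60 = 11 remainder 44


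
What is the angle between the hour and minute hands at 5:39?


64.5°

Hour hand = 5×30 + 39×0.5 = 169.5°
Minute hand = 39×6 = 234°
Difference = |169.5 - 234| = 64.5°


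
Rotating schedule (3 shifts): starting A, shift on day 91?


Shifts: A, B, C
Start: A (index 0)
Day 91: (0 + 91 - 1) mod 3
= 90 mod 3
= 0
Index 0 → shift A

Shift A


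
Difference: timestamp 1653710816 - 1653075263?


635553 seconds (176.5 hours / 7.36 days)

Difference = 1653710816 - 1653075263 = 635553 seconds
In hours: 635553 / 3600 ≈ 176.5
In days: 635553 / 86400 ≈ 7.36


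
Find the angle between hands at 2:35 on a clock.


Hour hand = 2×30 + 35×0.5 = 77.5°
Minute hand = 35×6 = 210°
Difference = |77.5 - 210| = 132.5°

132.5°


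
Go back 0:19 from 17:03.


Start: 1023 minutes from midnight
Subtract: 19 minutes
Remaining: 1023 - 19 = 1004
Hours: 16, Minutes: 44

16:44


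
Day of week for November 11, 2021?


Zeller's congruence:
q=11, m=11, k=21, j=20
h = (11 + ⌊13×12/5⌋ + 21 + ⌊21/4⌋ + ⌊20/4⌋ - 2×20) mod 7
= (11 + 31 + 21 + 5 + 5 - 40) mod 7
= 33 mod 7 = 5
h=5 → Thursday

Thursday


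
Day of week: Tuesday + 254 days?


Start: Tuesday (index 1)
(1 + 254) mod 7
= 255 mod 7
= 3
Index 3 → Thursday

Thursday


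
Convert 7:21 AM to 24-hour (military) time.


Input: 7:21 AM
AM hour stays: 7

07:21


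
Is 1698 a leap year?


No

Rules: divisible by 4 AND (not by 100 OR by 400)
1698 ÷ 4 = 424 remainder 2 → not divisible by 4
Not divisible by 4 → not a leap year


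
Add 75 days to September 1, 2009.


November 15, 2009

Start: September 1, 2009
Add 75 days
September 1 → October 1: 30 - 1 + 1 = 30 days (75 - 30 = 45 left)
October 1 → November 1: 31 - 1 + 1 = 31 days (45 - 31 = 14 left)
November 1 + 14 = November 15, 2009


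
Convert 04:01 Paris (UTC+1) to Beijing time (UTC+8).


11:01

Time difference = UTC+8 - UTC+1 = +7 hours
New hour = (4 + 7) mod 24
= 11 mod 24 = 11
Minutes unchanged → 11:01


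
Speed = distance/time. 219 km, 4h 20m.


Distance: 219 km
Time: 4h 20m = 260 min = 260/60 = 13/3 hours
Speed = 219 ÷ (13/3) = 219 × 3 / 13 = 657/13 ≈ 50.5 km/h

50.5 km/h


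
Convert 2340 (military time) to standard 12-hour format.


Hour: 23
23 - 12 = 11 → PM

11:40 PM


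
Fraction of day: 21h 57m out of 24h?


0.9146 (91.46%)

Total minutes: 21×60 + 57 = 1317
Day = 24×60 = 1440 minutes
Fraction = 1317/1440 ≈ 0.9146
As a percentage: 1317/1440 × 100 ≈ 91.46%


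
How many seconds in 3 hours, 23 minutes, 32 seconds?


Hours: 3 × 3600 = 10800
Minutes: 23 × 60 = 1380
Seconds: 32
Total = 10800 + 1380 + 32 = 12212

12212 seconds


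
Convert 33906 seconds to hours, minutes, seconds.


9h 25m 6s

Hours: 33906 ÷ 3600 = 9 remainder 1506
Minutes: 1506 ÷ 60 = 25 remainder 6
Seconds: 6


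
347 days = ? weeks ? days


49 weeks 4 days

Weeks: 347 ÷ 7 = 49 remainder 4


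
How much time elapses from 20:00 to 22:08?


End time in minutes: 22×60 + 8 = 1328
Start time in minutes: 20×60 + 0 = 1200
Difference = 1328 - 1200 = 128 minutes
= 2 hours 8 minutes

2h 8m


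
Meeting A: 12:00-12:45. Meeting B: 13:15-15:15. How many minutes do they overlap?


Meeting A: 720-765 (in minutes from midnight)
Meeting B: 795-915
Overlap start = max(720, 795) = 795
Overlap end = min(765, 915) = 765
Overlap = max(0, 765 - 795) = 0 min

0 minutes


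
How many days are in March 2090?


31 days

Month: March (month 3)
March has 31 days


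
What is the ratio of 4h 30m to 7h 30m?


3:5 (0.60)

Duration 1: 270 minutes
Duration 2: 450 minutes
Ratio = 270:450
GCD = 90
Simplified = 3:5
As a decimal: 3/5 = 0.60


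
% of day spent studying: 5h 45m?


24.0%

Time: 345 minutes
Day: 1440 minutes
Percentage = (345/1440) × 100 ≈ 24.0%


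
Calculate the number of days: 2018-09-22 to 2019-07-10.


291 days

From September 22, 2018 to July 10, 2019
Rest of September 2018: 30 - 22 = 8
Full months: October 31, November 30, December 31, January 31, February 2019 28, March 31, April 30, May 31, June 30
Days into July 2019: 10
Total = 8 + 31 + 30 + 31 + 31 + 28 + 31 + 30 + 31 + 30 + 10 = 291 days


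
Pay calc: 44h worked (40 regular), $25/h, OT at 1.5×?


Regular: 40h × $25 = $1000.00
Overtime: 44 - 40 = 4h
OT pay: 4h × $25 × 1.5 = $150.00
Total = $1000.00 + $150.00 = $1150.00

$1150.00


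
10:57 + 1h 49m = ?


12:46

Start: 657 minutes from midnight
Add: 109 minutes
Total: 766 minutes
Hours: 766 ÷ 60 = 12 remainder 46


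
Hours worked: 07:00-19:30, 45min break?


Total time = (19×60+30) - (7×60+0)
= 1170 - 420 = 750 min
Minus break: 750 - 45 = 705 min
= 11h 45m

11h 45m (705 minutes)


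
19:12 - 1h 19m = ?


17:53

Start: 1152 minutes from midnight
Subtract: 79 minutes
Remaining: 1152 - 79 = 1073
Hours: 17, Minutes: 53


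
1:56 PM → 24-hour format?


Input: 1:56 PM
PM: 1 + 12 = 13

13:56


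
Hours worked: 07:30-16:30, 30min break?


Total time = (16×60+30) - (7×60+30)
= 990 - 450 = 540 min
Minus break: 540 - 30 = 510 min
= 8h 30m

8h 30m (510 minutes)


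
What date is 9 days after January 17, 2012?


January 26, 2012

Start: January 17, 2012
Add 9 days
January 17 + 9 = January 26, 2012


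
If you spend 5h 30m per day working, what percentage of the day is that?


Time: 330 minutes
Day: 1440 minutes
Percentage = (330/1440) × 100 ≈ 22.9%

22.9%


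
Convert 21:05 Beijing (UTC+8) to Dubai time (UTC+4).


Time difference = UTC+4 - UTC+8 = -4 hours
New hour = (21 -4) mod 24
= 17 mod 24 = 17
Minutes unchanged → 17:05

17:05


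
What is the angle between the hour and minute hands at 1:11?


Hour hand = 1×30 + 11×0.5 = 35.5°
Minute hand = 11×6 = 66°
Difference = |35.5 - 66| = 30.5°

30.5°


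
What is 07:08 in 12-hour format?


7:08 AM

Hour: 7
7 < 12 → AM


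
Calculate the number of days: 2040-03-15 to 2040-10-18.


From March 15, 2040 to October 18, 2040
Rest of March 2040: 31 - 15 = 16
Full months: April 30, May 31, June 30, July 31, August 31, September 30
Days into October 2040: 18
Total = 16 + 30 + 31 + 30 + 31 + 31 + 30 + 18 = 217 days

217 days


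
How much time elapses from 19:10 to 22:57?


End time in minutes: 22×60 + 57 = 1377
Start time in minutes: 19×60 + 10 = 1150
Difference = 1377 - 1150 = 227 minutes
= 3 hours 47 minutes

3h 47m


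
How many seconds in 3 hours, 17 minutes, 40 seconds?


Hours: 3 × 3600 = 10800
Minutes: 17 × 60 = 1020
Seconds: 40
Total = 10800 + 1020 + 40 = 11860

11860 seconds


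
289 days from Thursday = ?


Start: Thursday (index 3)
(3 + 289) mod 7
= 292 mod 7
= 5
Index 5 → Saturday

Saturday


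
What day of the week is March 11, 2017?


Zeller's congruence:
q=11, m=3, k=17, j=20
h = (11 + ⌊13×4/5⌋ + 17 + ⌊17/4⌋ + ⌊20/4⌋ - 2×20) mod 7
= (11 + 10 + 17 + 4 + 5 - 40) mod 7
= 7 mod 7 = 0
h=0 → Saturday

Saturday


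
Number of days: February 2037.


28 days

Month: February (month 2)
February: 28 or 29 (leap year)
2037 leap year? No


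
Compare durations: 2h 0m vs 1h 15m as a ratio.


8:5 (1.60)

Duration 1: 120 minutes
Duration 2: 75 minutes
Ratio = 120:75
GCD = 15
Simplified = 8:5
As a decimal: 8/5 = 1.60


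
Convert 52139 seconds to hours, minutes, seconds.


Hours: 52139 ÷ 3600 = 14 remainder 1739
Minutes: 1739 ÷ 60 = 28 remainder 59
Seconds: 59

14h 28m 59s


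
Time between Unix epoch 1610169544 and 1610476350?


306806 seconds (85.2 hours / 3.55 days)

Difference = 1610476350 - 1610169544 = 306806 seconds
In hours: 306806 / 3600 ≈ 85.2
In days: 306806 / 86400 ≈ 3.55


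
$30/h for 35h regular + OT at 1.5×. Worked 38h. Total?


Regular: 35h × $30 = $1050.00
Overtime: 38 - 35 = 3h
OT pay: 3h × $30 × 1.5 = $135.00
Total = $1050.00 + $135.00 = $1185.00

$1185.00


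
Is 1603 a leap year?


No

Rules: divisible by 4 AND (not by 100 OR by 400)
1603 ÷ 4 = 400 remainder 3 → not divisible by 4
Not divisible by 4 → not a leap year


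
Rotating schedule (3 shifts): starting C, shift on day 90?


Shift B

Shifts: A, B, C
Start: C (index 2)
Day 90: (2 + 90 - 1) mod 3
= 91 mod 3
= 1
Index 1 → shift B


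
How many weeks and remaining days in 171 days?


Weeks: 171 ÷ 7 = 24 remainder 3

24 weeks 3 days


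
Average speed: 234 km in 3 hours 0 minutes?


Distance: 234 km
Time: 3 hours
Speed = 234 / 3 = 78.0 km/h

78.0 km/h


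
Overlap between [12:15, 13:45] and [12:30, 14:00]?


75 minutes

Meeting A: 735-825 (in minutes from midnight)
Meeting B: 750-840
Overlap start = max(735, 750) = 750
Overlap end = min(825, 840) = 825
Overlap = max(0, 825 - 750) = 75 min


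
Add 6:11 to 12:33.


18:44

Start: 753 minutes from midnight
Add: 371 minutes
Total: 1124 minutes
Hours: 1124 ÷ 60 = 18 remainder 44


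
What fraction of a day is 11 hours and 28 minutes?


Total minutes: 11×60 + 28 = 688
Day = 24×60 = 1440 minutes
Fraction = 688/1440 ≈ 0.4778
As a percentage: 688/1440 × 100 ≈ 47.78%

0.4778 (47.78%)


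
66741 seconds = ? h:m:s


Hours: 66741 ÷ 3600 = 18 remainder 1941
Minutes: 1941 ÷ 60 = 32 remainder 21
Seconds: 21

18h 32m 21s


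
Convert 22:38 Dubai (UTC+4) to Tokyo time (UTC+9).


03:38 (next day)

Time difference = UTC+9 - UTC+4 = +5 hours
New hour = (22 + 5) mod 24
= 27 mod 24 = 3
Minutes unchanged → 03:38; 27 ≥ 24 → next day


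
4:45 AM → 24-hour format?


04:45

Input: 4:45 AM
AM hour stays: 4


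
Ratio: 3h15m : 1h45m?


Duration 1: 195 minutes
Duration 2: 105 minutes
Ratio = 195:105
GCD = 15
Simplified = 13:7
As a decimal: 13/7 ≈ 1.86

13:7 (1.86)


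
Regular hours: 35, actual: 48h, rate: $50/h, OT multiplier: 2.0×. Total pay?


Regular: 35h × $50 = $1750.00
Overtime: 48 - 35 = 13h
OT pay: 13h × $50 × 2.0 = $1300.00
Total = $1750.00 + $1300.00 = $3050.00

$3050.00


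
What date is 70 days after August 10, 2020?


October 19, 2020

Start: August 10, 2020
Add 70 days
August 10 → September 1: 31 - 10 + 1 = 22 days (70 - 22 = 48 left)
September 1 → October 1: 30 - 1 + 1 = 30 days (48 - 30 = 18 left)
October 1 + 18 = October 19, 2020


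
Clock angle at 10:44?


Hour hand = 10×30 + 44×0.5 = 322.0°
Minute hand = 44×6 = 264°
Difference = |322.0 - 264| = 58.0°

58.0°


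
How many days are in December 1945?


31 days

Month: December (month 12)
December has 31 days


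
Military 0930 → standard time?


Hour: 9
9 < 12 → AM

9:30 AM


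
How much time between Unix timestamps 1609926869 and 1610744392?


817523 seconds (227.1 hours / 9.46 days)

Difference = 1610744392 - 1609926869 = 817523 seconds
In hours: 817523 / 3600 ≈ 227.1
In days: 817523 / 86400 ≈ 9.46


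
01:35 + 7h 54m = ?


09:29

Start: 95 minutes from midnight
Add: 474 minutes
Total: 569 minutes
Hours: 569 ÷ 60 = 9 remainder 29


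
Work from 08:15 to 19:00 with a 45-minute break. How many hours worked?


Total time = (19×60+0) - (8×60+15)
= 1140 - 495 = 645 min
Minus break: 645 - 45 = 600 min
= 10h 0m

10h 0m (600 minutes)


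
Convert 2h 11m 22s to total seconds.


7882 seconds

Hours: 2 × 3600 = 7200
Minutes: 11 × 60 = 660
Seconds: 22
Total = 7200 + 660 + 22 = 7882


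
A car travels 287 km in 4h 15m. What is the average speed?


67.5 km/h

Distance: 287 km
Time: 4h 15m = 255 min = 255/60 = 17/4 hours
Speed = 287 ÷ (17/4) = 287 × 4 / 17 = 1148/17 ≈ 67.5 km/h


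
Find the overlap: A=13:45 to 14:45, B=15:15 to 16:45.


Meeting A: 825-885 (in minutes from midnight)
Meeting B: 915-1005
Overlap start = max(825, 915) = 915
Overlap end = min(885, 1005) = 885
Overlap = max(0, 885 - 915) = 0 min

0 minutes


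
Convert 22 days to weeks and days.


Weeks: 22 ÷ 7 = 3 remainder 1

3 weeks 1 days


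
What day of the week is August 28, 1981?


Zeller's congruence:
q=28, m=8, k=81, j=19
h = (28 + ⌊13×9/5⌋ + 81 + ⌊81/4⌋ + ⌊19/4⌋ - 2×19) mod 7
= (28 + 23 + 81 + 20 + 4 - 38) mod 7
= 118 mod 7 = 6
h=6 → Friday

Friday


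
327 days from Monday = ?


Saturday

Start: Monday (index 0)
(0 + 327) mod 7
= 327 mod 7
= 5
Index 5 → Saturday


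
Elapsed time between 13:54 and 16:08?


2h 14m

End time in minutes: 16×60 + 8 = 968
Start time in minutes: 13×60 + 54 = 834
Difference = 968 - 834 = 134 minutes
= 2 hours 14 minutes


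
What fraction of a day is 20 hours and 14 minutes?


0.8431 (84.31%)

Total minutes: 20×60 + 14 = 1214
Day = 24×60 = 1440 minutes
Fraction = 1214/1440 ≈ 0.8431
As a percentage: 1214/1440 × 100 ≈ 84.31%


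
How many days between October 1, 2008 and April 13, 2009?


194 days

From October 1, 2008 to April 13, 2009
Rest of October 2008: 31 - 1 = 30
Full months: November 30, December 31, January 31, February 2009 28, March 31
Days into April 2009: 13
Total = 30 + 30 + 31 + 31 + 28 + 31 + 13 = 194 days


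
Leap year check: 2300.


No

Rules: divisible by 4 AND (not by 100 OR by 400)
2300 ÷ 4 = 575 exactly → divisible by 4
2300 ÷ 100 = 23 exactly → divisible by 100
2300 ÷ 400 = 5 remainder 300 → not divisible by 400
Divisible by 100 but not by 400 → not a leap year


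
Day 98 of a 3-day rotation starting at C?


Shift A

Shifts: A, B, C
Start: C (index 2)
Day 98: (2 + 98 - 1) mod 3
= 99 mod 3
= 0
Index 0 → shift A


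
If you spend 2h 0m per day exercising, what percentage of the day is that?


8.3%

Time: 120 minutes
Day: 1440 minutes
Percentage = (120/1440) × 100 ≈ 8.3%


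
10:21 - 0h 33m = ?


Start: 621 minutes from midnight
Subtract: 33 minutes
Remaining: 621 - 33 = 588
Hours: 9, Minutes: 48

09:48
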